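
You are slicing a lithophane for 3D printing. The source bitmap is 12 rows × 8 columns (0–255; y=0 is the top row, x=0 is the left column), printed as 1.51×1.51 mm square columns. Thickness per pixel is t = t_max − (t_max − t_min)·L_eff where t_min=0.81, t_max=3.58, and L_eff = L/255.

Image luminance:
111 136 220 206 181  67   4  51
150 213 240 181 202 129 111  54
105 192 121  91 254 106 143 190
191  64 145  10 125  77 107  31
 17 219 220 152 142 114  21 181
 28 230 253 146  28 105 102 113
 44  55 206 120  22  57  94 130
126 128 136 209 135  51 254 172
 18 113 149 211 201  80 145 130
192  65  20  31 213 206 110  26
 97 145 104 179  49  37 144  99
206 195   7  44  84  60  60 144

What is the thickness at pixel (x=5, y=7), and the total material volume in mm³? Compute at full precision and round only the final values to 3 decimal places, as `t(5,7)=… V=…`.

span = t_max - t_min = 3.58 - 0.81 = 2.770
L(5,7) = 51, L_eff = 51/255 = 0.200000
t(5,7) = 3.58 - 2.770·0.200000 = 3.026
Σt over all 12·8 pixels = 2750113/12750 ≈ 215.6951373
V = pitch²·Σt = 1.51²·2750113/12750 = 491.806

t(5,7)=3.026 V=491.806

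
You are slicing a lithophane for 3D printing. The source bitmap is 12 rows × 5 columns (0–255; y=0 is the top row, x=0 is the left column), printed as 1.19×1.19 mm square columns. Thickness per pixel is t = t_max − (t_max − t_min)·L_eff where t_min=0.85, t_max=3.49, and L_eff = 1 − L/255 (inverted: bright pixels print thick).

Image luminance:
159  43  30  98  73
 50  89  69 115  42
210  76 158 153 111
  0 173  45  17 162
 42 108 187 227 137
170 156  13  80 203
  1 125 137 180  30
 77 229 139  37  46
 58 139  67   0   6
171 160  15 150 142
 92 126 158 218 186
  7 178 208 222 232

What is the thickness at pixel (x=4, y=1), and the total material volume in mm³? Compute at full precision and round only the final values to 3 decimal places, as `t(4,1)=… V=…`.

span = t_max - t_min = 3.49 - 0.85 = 2.640
L(4,1) = 42, L_eff = 1 - 42/255 = 0.835294 (inverted)
t(4,1) = 3.49 - 2.640·0.835294 = 1.285
Σt over all 12·5 pixels = 120.696
V = pitch²·Σt = 1.19²·120.696 = 170.918

t(4,1)=1.285 V=170.918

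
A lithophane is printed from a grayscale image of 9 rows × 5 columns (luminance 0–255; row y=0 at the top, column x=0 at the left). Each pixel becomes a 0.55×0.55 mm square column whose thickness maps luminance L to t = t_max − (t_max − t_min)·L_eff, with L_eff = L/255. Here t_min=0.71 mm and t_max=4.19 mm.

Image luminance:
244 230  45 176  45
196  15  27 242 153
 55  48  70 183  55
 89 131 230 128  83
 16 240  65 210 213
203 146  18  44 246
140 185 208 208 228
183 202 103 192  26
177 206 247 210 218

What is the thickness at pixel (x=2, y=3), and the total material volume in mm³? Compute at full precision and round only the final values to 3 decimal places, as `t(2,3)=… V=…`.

t(2,3)=1.051 V=29.877

span = t_max - t_min = 4.19 - 0.71 = 3.480
L(2,3) = 230, L_eff = 230/255 = 0.901961
t(2,3) = 4.19 - 3.480·0.901961 = 1.051
Σt over all 9·5 pixels = 98.766
V = pitch²·Σt = 0.55²·98.766 = 29.877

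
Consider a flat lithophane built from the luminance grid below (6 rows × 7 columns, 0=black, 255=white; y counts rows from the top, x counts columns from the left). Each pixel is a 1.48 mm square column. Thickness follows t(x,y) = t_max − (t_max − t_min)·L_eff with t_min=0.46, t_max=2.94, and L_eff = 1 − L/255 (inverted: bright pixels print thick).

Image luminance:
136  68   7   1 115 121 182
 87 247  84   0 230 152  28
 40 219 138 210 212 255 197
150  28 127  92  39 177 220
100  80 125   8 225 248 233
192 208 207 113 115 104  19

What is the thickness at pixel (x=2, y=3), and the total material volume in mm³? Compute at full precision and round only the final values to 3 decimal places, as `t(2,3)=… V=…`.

span = t_max - t_min = 2.94 - 0.46 = 2.480
L(2,3) = 127, L_eff = 1 - 127/255 = 0.501961 (inverted)
t(2,3) = 2.94 - 2.480·0.501961 = 1.695
Σt over all 6·7 pixels = 466583/6375 ≈ 73.1894902
V = pitch²·Σt = 1.48²·466583/6375 = 160.314

t(2,3)=1.695 V=160.314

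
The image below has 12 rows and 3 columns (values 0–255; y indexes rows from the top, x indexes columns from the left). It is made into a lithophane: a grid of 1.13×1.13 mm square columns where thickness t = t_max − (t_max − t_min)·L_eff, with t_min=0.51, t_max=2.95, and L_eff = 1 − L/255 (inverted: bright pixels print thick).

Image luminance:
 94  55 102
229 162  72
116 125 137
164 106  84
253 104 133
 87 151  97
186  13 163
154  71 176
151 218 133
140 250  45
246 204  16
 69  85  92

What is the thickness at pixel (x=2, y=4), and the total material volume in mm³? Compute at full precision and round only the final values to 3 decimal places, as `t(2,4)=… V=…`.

t(2,4)=1.783 V=80.662

span = t_max - t_min = 2.95 - 0.51 = 2.440
L(2,4) = 133, L_eff = 1 - 133/255 = 0.478431 (inverted)
t(2,4) = 2.95 - 2.440·0.478431 = 1.783
Σt over all 12·3 pixels = 134236/2125 ≈ 63.1698824
V = pitch²·Σt = 1.13²·134236/2125 = 80.662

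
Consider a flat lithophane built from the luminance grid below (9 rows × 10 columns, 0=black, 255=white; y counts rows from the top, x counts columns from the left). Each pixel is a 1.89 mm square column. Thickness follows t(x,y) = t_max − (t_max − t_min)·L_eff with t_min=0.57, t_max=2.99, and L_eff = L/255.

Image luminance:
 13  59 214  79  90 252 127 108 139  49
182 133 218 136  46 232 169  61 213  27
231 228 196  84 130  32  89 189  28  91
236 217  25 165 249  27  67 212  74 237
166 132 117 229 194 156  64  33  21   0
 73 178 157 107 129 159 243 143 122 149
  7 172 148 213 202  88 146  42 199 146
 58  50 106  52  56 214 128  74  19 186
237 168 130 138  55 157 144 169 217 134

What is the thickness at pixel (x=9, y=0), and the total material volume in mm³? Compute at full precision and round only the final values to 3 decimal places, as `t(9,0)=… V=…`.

span = t_max - t_min = 2.99 - 0.57 = 2.420
L(9,0) = 49, L_eff = 49/255 = 0.192157
t(9,0) = 2.99 - 2.420·0.192157 = 2.525
Σt over all 9·10 pixels = 157.296
V = pitch²·Σt = 1.89²·157.296 = 561.877

t(9,0)=2.525 V=561.877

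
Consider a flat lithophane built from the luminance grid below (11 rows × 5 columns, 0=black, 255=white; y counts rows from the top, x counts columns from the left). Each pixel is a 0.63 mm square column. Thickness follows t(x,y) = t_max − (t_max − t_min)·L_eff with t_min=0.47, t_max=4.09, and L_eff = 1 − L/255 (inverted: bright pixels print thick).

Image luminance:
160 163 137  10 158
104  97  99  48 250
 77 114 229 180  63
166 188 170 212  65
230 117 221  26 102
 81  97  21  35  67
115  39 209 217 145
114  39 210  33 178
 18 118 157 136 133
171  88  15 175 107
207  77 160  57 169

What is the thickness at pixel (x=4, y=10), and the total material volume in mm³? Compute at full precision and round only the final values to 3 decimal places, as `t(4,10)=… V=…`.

t(4,10)=2.869 V=48.427

span = t_max - t_min = 4.09 - 0.47 = 3.620
L(4,10) = 169, L_eff = 1 - 169/255 = 0.337255 (inverted)
t(4,10) = 4.09 - 3.620·0.337255 = 2.869
Σt over all 11·5 pixels = 1037121/8500 ≈ 122.0142353
V = pitch²·Σt = 0.63²·1037121/8500 = 48.427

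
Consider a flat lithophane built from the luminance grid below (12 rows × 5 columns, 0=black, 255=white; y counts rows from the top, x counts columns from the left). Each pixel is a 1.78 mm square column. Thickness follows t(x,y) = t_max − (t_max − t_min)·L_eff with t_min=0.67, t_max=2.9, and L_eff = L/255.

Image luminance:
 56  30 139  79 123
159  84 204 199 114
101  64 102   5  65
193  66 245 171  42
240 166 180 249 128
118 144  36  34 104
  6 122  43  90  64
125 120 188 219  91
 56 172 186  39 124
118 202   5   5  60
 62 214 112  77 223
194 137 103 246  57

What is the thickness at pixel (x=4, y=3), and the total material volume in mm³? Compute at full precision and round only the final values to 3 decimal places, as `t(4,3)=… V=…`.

span = t_max - t_min = 2.9 - 0.67 = 2.230
L(4,3) = 42, L_eff = 42/255 = 0.164706
t(4,3) = 2.9 - 2.230·0.164706 = 2.533
Σt over all 12·5 pixels = 28537/255 ≈ 111.9098039
V = pitch²·Σt = 1.78²·28537/255 = 354.575

t(4,3)=2.533 V=354.575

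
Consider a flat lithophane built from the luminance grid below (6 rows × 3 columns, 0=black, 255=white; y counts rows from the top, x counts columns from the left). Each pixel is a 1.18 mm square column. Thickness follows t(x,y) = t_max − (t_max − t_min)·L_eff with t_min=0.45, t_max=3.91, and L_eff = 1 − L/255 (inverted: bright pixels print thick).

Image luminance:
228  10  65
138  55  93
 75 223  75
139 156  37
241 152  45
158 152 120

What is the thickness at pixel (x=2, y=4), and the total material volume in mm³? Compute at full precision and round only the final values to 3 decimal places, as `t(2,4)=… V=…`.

t(2,4)=1.061 V=52.125

span = t_max - t_min = 3.91 - 0.45 = 3.460
L(2,4) = 45, L_eff = 1 - 45/255 = 0.823529 (inverted)
t(2,4) = 3.91 - 3.460·0.823529 = 1.061
Σt over all 6·3 pixels = 477301/12750 ≈ 37.4353725
V = pitch²·Σt = 1.18²·477301/12750 = 52.125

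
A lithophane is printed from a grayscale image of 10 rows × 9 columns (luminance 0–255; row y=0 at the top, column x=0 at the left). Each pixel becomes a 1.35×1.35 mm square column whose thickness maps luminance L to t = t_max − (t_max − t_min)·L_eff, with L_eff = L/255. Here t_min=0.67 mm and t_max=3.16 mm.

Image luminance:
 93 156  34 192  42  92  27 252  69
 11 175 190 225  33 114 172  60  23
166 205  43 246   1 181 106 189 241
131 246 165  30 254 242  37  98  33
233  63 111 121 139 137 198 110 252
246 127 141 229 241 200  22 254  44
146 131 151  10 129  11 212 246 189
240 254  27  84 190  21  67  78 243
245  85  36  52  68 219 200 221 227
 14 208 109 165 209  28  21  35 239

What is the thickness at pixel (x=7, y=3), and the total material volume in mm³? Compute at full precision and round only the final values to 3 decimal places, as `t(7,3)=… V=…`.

span = t_max - t_min = 3.16 - 0.67 = 2.490
L(7,3) = 98, L_eff = 98/255 = 0.384314
t(7,3) = 3.16 - 2.490·0.384314 = 2.203
Σt over all 10·9 pixels = 350121/2125 ≈ 164.7628235
V = pitch²·Σt = 1.35²·350121/2125 = 300.280

t(7,3)=2.203 V=300.280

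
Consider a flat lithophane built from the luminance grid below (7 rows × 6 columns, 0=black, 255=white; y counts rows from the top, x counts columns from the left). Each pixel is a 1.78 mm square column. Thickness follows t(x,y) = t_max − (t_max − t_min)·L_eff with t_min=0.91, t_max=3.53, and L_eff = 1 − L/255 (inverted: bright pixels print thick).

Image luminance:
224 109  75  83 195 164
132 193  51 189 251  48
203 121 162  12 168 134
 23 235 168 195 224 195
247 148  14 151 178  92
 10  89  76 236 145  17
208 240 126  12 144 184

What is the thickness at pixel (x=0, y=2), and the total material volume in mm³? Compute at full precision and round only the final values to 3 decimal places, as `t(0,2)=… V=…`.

span = t_max - t_min = 3.53 - 0.91 = 2.620
L(0,2) = 203, L_eff = 1 - 203/255 = 0.203922 (inverted)
t(0,2) = 3.53 - 2.620·0.203922 = 2.996
Σt over all 7·6 pixels = 209401/2125 ≈ 98.5416471
V = pitch²·Σt = 1.78²·209401/2125 = 312.219

t(0,2)=2.996 V=312.219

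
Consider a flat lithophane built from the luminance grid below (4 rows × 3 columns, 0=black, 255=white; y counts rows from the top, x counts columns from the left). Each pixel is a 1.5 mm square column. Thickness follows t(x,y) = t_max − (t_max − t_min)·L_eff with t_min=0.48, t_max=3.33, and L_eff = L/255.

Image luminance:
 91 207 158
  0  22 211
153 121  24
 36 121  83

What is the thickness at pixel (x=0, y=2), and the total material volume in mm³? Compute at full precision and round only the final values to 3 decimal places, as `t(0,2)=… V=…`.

span = t_max - t_min = 3.33 - 0.48 = 2.850
L(0,2) = 153, L_eff = 153/255 = 0.600000
t(0,2) = 3.33 - 2.850·0.600000 = 1.620
Σt over all 4·3 pixels = 44619/1700 ≈ 26.2464706
V = pitch²·Σt = 1.5²·44619/1700 = 59.055

t(0,2)=1.620 V=59.055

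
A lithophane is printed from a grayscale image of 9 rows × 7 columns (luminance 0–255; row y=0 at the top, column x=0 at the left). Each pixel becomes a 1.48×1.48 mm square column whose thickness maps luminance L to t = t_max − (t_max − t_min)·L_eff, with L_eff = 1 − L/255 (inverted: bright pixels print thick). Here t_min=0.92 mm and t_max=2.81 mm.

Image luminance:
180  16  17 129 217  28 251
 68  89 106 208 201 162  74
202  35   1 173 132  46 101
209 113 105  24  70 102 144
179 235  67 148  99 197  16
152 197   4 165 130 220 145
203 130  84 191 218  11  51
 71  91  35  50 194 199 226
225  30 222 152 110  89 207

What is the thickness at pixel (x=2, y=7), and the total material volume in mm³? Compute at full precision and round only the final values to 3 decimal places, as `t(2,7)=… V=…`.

span = t_max - t_min = 2.81 - 0.92 = 1.890
L(2,7) = 35, L_eff = 1 - 35/255 = 0.862745 (inverted)
t(2,7) = 2.81 - 1.890·0.862745 = 1.179
Σt over all 9·7 pixels = 496629/4250 ≈ 116.8538824
V = pitch²·Σt = 1.48²·496629/4250 = 255.957

t(2,7)=1.179 V=255.957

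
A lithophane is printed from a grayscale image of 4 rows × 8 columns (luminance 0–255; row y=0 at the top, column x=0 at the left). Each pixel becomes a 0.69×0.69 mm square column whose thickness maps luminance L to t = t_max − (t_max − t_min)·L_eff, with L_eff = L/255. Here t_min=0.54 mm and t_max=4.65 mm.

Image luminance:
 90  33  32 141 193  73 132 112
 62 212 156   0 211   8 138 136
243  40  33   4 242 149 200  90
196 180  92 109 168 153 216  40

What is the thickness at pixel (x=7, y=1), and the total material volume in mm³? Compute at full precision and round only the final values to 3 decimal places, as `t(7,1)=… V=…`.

t(7,1)=2.458 V=41.039

span = t_max - t_min = 4.65 - 0.54 = 4.110
L(7,1) = 136, L_eff = 136/255 = 0.533333
t(7,1) = 4.65 - 4.110·0.533333 = 2.458
Σt over all 4·8 pixels = 183173/2125 ≈ 86.1990588
V = pitch²·Σt = 0.69²·183173/2125 = 41.039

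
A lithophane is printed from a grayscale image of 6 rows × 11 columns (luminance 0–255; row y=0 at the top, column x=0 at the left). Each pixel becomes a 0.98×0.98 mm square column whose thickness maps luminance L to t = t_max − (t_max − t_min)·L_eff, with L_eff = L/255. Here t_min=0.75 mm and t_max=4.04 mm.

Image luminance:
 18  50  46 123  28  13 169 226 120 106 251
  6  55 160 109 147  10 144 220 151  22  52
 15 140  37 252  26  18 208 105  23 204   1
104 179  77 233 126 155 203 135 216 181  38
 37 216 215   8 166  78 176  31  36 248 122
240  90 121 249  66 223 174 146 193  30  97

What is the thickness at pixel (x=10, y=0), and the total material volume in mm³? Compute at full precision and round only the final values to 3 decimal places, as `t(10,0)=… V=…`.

t(10,0)=0.802 V=158.638

span = t_max - t_min = 4.04 - 0.75 = 3.290
L(10,0) = 251, L_eff = 251/255 = 0.984314
t(10,0) = 4.04 - 3.290·0.984314 = 0.802
Σt over all 6·11 pixels = 1053016/6375 ≈ 165.1789804
V = pitch²·Σt = 0.98²·1053016/6375 = 158.638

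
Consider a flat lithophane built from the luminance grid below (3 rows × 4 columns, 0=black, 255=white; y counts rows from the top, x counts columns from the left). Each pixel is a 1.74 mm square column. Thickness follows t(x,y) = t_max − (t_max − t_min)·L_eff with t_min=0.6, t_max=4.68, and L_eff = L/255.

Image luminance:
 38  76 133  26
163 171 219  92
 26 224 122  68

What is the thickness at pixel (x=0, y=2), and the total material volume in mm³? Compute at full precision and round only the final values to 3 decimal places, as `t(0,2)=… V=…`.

span = t_max - t_min = 4.68 - 0.6 = 4.080
L(0,2) = 26, L_eff = 26/255 = 0.101961
t(0,2) = 4.68 - 4.080·0.101961 = 4.264
Σt over all 3·4 pixels = 34.432
V = pitch²·Σt = 1.74²·34.432 = 104.246

t(0,2)=4.264 V=104.246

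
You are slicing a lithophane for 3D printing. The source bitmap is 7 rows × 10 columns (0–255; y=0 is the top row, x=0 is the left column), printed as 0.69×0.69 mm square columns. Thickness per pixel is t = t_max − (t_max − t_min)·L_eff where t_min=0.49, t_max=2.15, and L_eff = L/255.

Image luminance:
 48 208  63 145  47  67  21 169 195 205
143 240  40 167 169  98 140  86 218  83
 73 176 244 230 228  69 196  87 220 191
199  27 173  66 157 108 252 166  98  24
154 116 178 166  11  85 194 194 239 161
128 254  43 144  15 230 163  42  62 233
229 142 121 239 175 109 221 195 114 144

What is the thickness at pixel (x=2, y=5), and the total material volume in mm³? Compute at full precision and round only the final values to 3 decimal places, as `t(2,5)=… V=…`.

span = t_max - t_min = 2.15 - 0.49 = 1.660
L(2,5) = 43, L_eff = 43/255 = 0.168627
t(2,5) = 2.15 - 1.660·0.168627 = 1.870
Σt over all 7·10 pixels = 542902/6375 ≈ 85.1610980
V = pitch²·Σt = 0.69²·542902/6375 = 40.545

t(2,5)=1.870 V=40.545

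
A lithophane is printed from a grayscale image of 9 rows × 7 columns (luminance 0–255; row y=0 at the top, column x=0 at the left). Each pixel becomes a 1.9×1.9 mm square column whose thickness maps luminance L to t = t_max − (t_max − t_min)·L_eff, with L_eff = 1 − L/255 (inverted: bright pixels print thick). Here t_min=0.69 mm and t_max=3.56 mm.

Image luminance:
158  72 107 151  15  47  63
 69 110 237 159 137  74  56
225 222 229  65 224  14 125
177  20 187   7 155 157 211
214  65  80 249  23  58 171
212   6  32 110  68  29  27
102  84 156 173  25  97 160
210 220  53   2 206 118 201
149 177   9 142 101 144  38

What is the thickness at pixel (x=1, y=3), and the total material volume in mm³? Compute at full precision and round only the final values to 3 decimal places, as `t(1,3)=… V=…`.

span = t_max - t_min = 3.56 - 0.69 = 2.870
L(1,3) = 20, L_eff = 1 - 20/255 = 0.921569 (inverted)
t(1,3) = 3.56 - 2.870·0.921569 = 0.915
Σt over all 9·7 pixels = 3227693/25500 ≈ 126.5761961
V = pitch²·Σt = 1.9²·3227693/25500 = 456.940

t(1,3)=0.915 V=456.940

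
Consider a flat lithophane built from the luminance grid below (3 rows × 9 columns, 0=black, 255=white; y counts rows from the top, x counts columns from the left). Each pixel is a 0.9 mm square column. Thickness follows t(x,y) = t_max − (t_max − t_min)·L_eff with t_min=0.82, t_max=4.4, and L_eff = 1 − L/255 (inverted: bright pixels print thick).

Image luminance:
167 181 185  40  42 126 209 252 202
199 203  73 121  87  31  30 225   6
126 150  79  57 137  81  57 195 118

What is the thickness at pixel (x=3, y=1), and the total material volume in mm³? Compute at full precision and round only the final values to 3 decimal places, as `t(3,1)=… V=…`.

t(3,1)=2.519 V=56.359

span = t_max - t_min = 4.4 - 0.82 = 3.580
L(3,1) = 121, L_eff = 1 - 121/255 = 0.525490 (inverted)
t(3,1) = 4.4 - 3.580·0.525490 = 2.519
Σt over all 3·9 pixels = 443563/6375 ≈ 69.5785098
V = pitch²·Σt = 0.9²·443563/6375 = 56.359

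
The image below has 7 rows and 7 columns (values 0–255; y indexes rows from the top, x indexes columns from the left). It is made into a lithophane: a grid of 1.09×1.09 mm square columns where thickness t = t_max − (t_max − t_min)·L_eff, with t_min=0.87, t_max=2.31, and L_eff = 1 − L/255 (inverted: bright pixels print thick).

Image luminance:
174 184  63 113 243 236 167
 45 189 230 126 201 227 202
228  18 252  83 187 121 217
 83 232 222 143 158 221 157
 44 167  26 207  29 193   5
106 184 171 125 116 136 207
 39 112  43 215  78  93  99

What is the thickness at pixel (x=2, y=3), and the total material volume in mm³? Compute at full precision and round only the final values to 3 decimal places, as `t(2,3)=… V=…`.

span = t_max - t_min = 2.31 - 0.87 = 1.440
L(2,3) = 222, L_eff = 1 - 222/255 = 0.129412 (inverted)
t(2,3) = 2.31 - 1.440·0.129412 = 2.124
Σt over all 7·7 pixels = 703971/8500 ≈ 82.8201176
V = pitch²·Σt = 1.09²·703971/8500 = 98.399

t(2,3)=2.124 V=98.399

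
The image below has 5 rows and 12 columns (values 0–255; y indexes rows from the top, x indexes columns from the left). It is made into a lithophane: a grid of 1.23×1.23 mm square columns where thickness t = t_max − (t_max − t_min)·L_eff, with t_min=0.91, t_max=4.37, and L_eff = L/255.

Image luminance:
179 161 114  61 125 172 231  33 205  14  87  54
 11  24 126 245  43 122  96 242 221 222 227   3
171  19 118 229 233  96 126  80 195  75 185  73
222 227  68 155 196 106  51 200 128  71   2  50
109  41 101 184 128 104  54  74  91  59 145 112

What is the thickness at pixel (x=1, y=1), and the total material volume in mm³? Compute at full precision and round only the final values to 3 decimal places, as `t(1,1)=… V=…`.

span = t_max - t_min = 4.37 - 0.91 = 3.460
L(1,1) = 24, L_eff = 24/255 = 0.094118
t(1,1) = 4.37 - 3.460·0.094118 = 4.044
Σt over all 5·12 pixels = 346807/2125 ≈ 163.2032941
V = pitch²·Σt = 1.23²·346807/2125 = 246.910

t(1,1)=4.044 V=246.910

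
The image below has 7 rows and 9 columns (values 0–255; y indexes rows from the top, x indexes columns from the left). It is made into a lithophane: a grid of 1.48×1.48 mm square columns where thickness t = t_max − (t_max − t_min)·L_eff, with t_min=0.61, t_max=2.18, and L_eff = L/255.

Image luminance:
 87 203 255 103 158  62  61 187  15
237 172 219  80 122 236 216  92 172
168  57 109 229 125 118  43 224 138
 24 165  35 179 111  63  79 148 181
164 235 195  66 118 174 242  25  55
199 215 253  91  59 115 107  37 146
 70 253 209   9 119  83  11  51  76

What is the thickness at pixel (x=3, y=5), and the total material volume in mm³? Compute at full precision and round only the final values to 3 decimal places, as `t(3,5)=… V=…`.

span = t_max - t_min = 2.18 - 0.61 = 1.570
L(3,5) = 91, L_eff = 91/255 = 0.356863
t(3,5) = 2.18 - 1.570·0.356863 = 1.620
Σt over all 7·9 pixels = 36782/425 ≈ 86.5458824
V = pitch²·Σt = 1.48²·36782/425 = 189.570

t(3,5)=1.620 V=189.570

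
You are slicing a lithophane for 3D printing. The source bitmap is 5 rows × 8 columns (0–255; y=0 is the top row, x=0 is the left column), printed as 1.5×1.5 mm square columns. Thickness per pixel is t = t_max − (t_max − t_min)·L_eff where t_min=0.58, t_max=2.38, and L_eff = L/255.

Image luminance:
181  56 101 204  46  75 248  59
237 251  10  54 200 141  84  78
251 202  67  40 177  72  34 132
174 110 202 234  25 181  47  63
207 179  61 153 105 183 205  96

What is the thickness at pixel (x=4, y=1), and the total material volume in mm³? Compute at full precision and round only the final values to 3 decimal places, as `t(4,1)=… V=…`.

span = t_max - t_min = 2.38 - 0.58 = 1.800
L(4,1) = 200, L_eff = 200/255 = 0.784314
t(4,1) = 2.38 - 1.800·0.784314 = 0.968
Σt over all 5·8 pixels = 4957/85 ≈ 58.3176471
V = pitch²·Σt = 1.5²·4957/85 = 131.215

t(4,1)=0.968 V=131.215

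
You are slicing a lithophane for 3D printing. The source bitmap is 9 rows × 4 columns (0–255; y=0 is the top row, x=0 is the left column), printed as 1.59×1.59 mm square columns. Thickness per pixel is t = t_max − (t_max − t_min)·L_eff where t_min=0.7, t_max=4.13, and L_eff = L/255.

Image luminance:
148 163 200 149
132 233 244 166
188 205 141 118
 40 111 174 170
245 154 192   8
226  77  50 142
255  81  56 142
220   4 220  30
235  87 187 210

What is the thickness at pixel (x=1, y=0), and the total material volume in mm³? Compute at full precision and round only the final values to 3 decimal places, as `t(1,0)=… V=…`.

span = t_max - t_min = 4.13 - 0.7 = 3.430
L(1,0) = 163, L_eff = 163/255 = 0.639216
t(1,0) = 4.13 - 3.430·0.639216 = 1.937
Σt over all 9·4 pixels = 646037/8500 ≈ 76.0043529
V = pitch²·Σt = 1.59²·646037/8500 = 192.147

t(1,0)=1.937 V=192.147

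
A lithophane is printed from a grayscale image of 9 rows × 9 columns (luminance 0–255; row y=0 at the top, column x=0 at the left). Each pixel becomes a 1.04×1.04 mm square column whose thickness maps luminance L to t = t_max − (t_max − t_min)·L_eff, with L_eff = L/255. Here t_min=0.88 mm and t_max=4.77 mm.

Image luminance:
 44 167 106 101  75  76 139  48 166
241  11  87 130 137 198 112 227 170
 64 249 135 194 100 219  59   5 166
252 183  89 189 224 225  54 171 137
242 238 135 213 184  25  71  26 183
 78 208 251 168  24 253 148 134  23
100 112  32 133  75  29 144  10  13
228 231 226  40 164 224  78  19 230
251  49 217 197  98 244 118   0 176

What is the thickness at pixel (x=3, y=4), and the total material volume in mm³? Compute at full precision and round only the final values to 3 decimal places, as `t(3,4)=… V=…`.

span = t_max - t_min = 4.77 - 0.88 = 3.890
L(3,4) = 213, L_eff = 213/255 = 0.835294
t(3,4) = 4.77 - 3.890·0.835294 = 1.521
Σt over all 9·9 pixels = 1858849/8500 ≈ 218.6881176
V = pitch²·Σt = 1.04²·1858849/8500 = 236.533

t(3,4)=1.521 V=236.533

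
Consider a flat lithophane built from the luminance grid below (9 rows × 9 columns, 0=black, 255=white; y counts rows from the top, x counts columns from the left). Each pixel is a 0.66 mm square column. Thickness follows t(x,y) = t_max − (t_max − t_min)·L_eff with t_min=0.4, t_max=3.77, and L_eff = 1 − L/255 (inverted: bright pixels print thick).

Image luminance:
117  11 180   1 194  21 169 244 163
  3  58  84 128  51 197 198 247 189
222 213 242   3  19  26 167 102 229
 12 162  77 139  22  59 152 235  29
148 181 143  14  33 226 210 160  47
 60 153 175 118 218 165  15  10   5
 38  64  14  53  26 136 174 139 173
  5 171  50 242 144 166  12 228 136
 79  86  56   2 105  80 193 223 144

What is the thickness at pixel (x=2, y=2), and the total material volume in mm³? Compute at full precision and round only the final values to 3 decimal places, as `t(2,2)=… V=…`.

span = t_max - t_min = 3.77 - 0.4 = 3.370
L(2,2) = 242, L_eff = 1 - 242/255 = 0.050980 (inverted)
t(2,2) = 3.77 - 3.370·0.050980 = 3.598
Σt over all 9·9 pixels = 797789/5100 ≈ 156.4292157
V = pitch²·Σt = 0.66²·797789/5100 = 68.141

t(2,2)=3.598 V=68.141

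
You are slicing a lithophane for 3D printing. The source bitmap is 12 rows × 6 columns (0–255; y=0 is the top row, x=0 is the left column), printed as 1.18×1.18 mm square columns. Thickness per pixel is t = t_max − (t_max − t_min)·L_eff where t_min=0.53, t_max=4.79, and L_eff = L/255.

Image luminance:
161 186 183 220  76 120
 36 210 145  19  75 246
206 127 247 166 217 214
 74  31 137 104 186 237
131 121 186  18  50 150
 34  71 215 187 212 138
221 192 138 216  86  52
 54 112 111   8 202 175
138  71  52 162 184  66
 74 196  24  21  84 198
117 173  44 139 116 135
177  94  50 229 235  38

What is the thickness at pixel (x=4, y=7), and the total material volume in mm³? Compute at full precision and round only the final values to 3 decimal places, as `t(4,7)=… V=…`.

t(4,7)=1.415 V=258.764

span = t_max - t_min = 4.79 - 0.53 = 4.260
L(4,7) = 202, L_eff = 202/255 = 0.792157
t(4,7) = 4.79 - 4.260·0.792157 = 1.415
Σt over all 12·6 pixels = 185.84
V = pitch²·Σt = 1.18²·185.84 = 258.764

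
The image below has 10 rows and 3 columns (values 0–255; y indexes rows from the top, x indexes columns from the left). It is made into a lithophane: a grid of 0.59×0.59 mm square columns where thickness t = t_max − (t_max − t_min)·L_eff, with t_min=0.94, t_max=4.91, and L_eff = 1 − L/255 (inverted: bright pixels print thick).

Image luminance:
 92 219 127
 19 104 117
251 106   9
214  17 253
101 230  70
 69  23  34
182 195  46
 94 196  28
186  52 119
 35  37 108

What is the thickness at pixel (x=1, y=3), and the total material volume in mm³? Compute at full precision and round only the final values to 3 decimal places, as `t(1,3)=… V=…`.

span = t_max - t_min = 4.91 - 0.94 = 3.970
L(1,3) = 17, L_eff = 1 - 17/255 = 0.933333 (inverted)
t(1,3) = 4.91 - 3.970·0.933333 = 1.205
Σt over all 10·3 pixels = 680767/8500 ≈ 80.0902353
V = pitch²·Σt = 0.59²·680767/8500 = 27.879

t(1,3)=1.205 V=27.879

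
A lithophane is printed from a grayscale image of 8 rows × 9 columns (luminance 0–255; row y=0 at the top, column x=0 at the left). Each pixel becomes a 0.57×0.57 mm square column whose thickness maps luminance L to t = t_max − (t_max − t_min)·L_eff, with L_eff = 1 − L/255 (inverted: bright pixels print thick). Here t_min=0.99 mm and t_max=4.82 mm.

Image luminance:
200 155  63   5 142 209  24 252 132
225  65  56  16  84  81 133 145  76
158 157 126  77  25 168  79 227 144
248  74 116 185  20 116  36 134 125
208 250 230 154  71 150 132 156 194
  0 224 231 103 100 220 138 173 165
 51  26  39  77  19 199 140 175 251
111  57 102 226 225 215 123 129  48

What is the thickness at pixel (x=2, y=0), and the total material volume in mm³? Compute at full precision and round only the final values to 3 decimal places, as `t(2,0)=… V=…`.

t(2,0)=1.936 V=68.981

span = t_max - t_min = 4.82 - 0.99 = 3.830
L(2,0) = 63, L_eff = 1 - 63/255 = 0.752941 (inverted)
t(2,0) = 4.82 - 3.830·0.752941 = 1.936
Σt over all 8·9 pixels = 180467/850 ≈ 212.3141176
V = pitch²·Σt = 0.57²·180467/850 = 68.981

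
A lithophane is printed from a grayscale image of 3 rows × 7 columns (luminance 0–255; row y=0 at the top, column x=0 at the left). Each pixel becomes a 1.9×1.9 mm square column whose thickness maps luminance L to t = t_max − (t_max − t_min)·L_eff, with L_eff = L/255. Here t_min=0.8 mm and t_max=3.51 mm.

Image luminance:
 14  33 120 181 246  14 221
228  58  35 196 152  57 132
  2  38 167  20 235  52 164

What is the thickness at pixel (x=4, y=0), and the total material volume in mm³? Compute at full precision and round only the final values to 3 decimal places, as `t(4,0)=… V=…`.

span = t_max - t_min = 3.51 - 0.8 = 2.710
L(4,0) = 246, L_eff = 246/255 = 0.964706
t(4,0) = 3.51 - 2.710·0.964706 = 0.896
Σt over all 3·7 pixels = 123869/2550 ≈ 48.5760784
V = pitch²·Σt = 1.9²·123869/2550 = 175.360

t(4,0)=0.896 V=175.360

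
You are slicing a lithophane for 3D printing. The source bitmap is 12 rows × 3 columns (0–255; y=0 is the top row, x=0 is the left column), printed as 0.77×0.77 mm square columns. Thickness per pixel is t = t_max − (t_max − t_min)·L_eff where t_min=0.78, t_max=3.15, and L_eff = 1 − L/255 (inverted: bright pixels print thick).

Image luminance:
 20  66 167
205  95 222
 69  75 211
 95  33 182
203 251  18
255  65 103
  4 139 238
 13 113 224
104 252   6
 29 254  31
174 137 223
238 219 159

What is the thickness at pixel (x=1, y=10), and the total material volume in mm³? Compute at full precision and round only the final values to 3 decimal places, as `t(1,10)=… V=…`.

span = t_max - t_min = 3.15 - 0.78 = 2.370
L(1,10) = 137, L_eff = 1 - 137/255 = 0.462745 (inverted)
t(1,10) = 3.15 - 2.370·0.462745 = 2.053
Σt over all 12·3 pixels = 156287/2125 ≈ 73.5468235
V = pitch²·Σt = 0.77²·156287/2125 = 43.606

t(1,10)=2.053 V=43.606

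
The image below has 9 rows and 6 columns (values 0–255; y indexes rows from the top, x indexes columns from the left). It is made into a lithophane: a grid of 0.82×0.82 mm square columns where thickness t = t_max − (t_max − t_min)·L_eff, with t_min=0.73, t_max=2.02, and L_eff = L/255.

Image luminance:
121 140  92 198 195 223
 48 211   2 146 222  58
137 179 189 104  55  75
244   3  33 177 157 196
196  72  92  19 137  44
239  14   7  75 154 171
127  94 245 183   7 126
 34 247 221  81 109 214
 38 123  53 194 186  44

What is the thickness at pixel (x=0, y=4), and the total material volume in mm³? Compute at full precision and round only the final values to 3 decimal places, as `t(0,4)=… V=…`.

t(0,4)=1.028 V=50.382

span = t_max - t_min = 2.02 - 0.73 = 1.290
L(0,4) = 196, L_eff = 196/255 = 0.768627
t(0,4) = 2.02 - 1.290·0.768627 = 1.028
Σt over all 9·6 pixels = 636887/8500 ≈ 74.9278824
V = pitch²·Σt = 0.82²·636887/8500 = 50.382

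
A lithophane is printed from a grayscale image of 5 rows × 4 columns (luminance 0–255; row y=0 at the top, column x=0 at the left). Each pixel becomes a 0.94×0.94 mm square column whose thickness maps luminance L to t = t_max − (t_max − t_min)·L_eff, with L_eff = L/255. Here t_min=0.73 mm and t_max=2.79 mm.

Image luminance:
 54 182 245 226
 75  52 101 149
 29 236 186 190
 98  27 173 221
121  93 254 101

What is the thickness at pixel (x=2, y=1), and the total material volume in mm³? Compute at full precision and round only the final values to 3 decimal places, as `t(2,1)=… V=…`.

span = t_max - t_min = 2.79 - 0.73 = 2.060
L(2,1) = 101, L_eff = 101/255 = 0.396078
t(2,1) = 2.79 - 2.060·0.396078 = 1.974
Σt over all 5·4 pixels = 421711/12750 ≈ 33.0753725
V = pitch²·Σt = 0.94²·421711/12750 = 29.225

t(2,1)=1.974 V=29.225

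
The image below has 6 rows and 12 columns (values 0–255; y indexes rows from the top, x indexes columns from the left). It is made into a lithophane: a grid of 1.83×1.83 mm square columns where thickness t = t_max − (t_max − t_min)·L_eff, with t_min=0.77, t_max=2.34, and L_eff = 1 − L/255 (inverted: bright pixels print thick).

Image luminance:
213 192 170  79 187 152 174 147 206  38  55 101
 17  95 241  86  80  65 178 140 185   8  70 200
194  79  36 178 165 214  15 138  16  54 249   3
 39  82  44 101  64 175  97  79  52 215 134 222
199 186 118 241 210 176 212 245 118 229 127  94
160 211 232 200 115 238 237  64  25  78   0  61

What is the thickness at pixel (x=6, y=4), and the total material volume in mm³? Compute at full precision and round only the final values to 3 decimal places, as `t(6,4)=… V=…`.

span = t_max - t_min = 2.34 - 0.77 = 1.570
L(6,4) = 212, L_eff = 1 - 212/255 = 0.168627 (inverted)
t(6,4) = 2.34 - 1.570·0.168627 = 2.075
Σt over all 6·12 pixels = 145261/1275 ≈ 113.9301961
V = pitch²·Σt = 1.83²·145261/1275 = 381.541

t(6,4)=2.075 V=381.541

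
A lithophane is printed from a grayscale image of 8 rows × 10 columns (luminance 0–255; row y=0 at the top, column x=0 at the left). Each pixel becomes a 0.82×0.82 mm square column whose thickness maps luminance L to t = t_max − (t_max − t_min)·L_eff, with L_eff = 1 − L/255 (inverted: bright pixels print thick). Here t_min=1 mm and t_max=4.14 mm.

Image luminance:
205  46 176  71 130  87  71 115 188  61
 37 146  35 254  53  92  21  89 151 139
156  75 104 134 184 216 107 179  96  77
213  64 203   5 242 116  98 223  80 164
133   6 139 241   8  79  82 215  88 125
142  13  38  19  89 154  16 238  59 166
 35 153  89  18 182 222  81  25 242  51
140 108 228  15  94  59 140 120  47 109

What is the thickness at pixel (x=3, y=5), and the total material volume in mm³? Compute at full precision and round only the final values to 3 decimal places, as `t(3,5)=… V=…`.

t(3,5)=1.234 V=129.229

span = t_max - t_min = 4.14 - 1 = 3.140
L(3,5) = 19, L_eff = 1 - 19/255 = 0.925490 (inverted)
t(3,5) = 4.14 - 3.140·0.925490 = 1.234
Σt over all 8·10 pixels = 816809/4250 ≈ 192.1903529
V = pitch²·Σt = 0.82²·816809/4250 = 129.229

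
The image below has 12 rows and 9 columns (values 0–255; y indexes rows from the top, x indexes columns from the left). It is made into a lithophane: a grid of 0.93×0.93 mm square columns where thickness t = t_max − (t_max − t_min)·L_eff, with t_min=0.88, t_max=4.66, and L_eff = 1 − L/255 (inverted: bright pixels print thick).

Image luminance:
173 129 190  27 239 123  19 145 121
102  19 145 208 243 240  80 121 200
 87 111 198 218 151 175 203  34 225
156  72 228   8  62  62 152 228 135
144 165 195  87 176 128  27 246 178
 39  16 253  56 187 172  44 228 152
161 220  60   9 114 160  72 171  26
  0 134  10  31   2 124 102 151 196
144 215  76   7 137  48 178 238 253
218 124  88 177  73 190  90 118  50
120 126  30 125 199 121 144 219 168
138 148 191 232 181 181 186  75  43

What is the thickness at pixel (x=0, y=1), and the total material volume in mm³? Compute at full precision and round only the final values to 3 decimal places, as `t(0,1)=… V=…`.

t(0,1)=2.392 V=265.744

span = t_max - t_min = 4.66 - 0.88 = 3.780
L(0,1) = 102, L_eff = 1 - 102/255 = 0.600000 (inverted)
t(0,1) = 4.66 - 3.780·0.600000 = 2.392
Σt over all 12·9 pixels = 652914/2125 ≈ 307.2536471
V = pitch²·Σt = 0.93²·652914/2125 = 265.744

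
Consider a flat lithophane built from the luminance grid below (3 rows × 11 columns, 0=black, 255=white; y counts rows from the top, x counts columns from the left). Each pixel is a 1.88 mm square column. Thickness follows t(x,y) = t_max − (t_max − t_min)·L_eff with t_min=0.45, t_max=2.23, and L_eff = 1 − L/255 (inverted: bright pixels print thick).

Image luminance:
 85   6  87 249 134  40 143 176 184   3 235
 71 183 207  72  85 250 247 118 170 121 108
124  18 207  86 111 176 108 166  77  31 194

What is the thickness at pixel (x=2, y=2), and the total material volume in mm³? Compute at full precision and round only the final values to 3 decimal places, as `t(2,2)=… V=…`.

t(2,2)=1.895 V=157.882

span = t_max - t_min = 2.23 - 0.45 = 1.780
L(2,2) = 207, L_eff = 1 - 207/255 = 0.188235 (inverted)
t(2,2) = 2.23 - 1.780·0.188235 = 1.895
Σt over all 3·11 pixels = 379697/8500 ≈ 44.6702353
V = pitch²·Σt = 1.88²·379697/8500 = 157.882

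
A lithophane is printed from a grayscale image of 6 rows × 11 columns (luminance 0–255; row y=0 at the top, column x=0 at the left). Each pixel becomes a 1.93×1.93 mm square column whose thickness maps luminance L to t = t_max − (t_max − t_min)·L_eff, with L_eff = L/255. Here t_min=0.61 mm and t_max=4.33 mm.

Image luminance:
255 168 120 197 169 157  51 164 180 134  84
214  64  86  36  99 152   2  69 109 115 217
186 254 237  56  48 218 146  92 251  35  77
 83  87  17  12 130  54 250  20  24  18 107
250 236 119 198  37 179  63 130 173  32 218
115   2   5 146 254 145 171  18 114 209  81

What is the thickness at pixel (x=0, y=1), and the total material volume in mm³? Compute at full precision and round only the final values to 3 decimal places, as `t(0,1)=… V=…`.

span = t_max - t_min = 4.33 - 0.61 = 3.720
L(0,1) = 214, L_eff = 214/255 = 0.839216
t(0,1) = 4.33 - 3.720·0.839216 = 1.208
Σt over all 6·11 pixels = 709947/4250 ≈ 167.0463529
V = pitch²·Σt = 1.93²·709947/4250 = 622.231

t(0,1)=1.208 V=622.231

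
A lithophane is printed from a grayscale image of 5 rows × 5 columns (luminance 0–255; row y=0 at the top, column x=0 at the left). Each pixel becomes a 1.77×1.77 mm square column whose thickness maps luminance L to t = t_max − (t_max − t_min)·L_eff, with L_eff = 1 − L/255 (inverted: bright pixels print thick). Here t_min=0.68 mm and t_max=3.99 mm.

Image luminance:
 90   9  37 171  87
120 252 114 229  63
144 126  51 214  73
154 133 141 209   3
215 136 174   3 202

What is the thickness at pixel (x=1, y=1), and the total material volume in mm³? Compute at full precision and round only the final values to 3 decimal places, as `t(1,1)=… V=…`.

t(1,1)=3.951 V=181.358

span = t_max - t_min = 3.99 - 0.68 = 3.310
L(1,1) = 252, L_eff = 1 - 252/255 = 0.011765 (inverted)
t(1,1) = 3.99 - 3.310·0.011765 = 3.951
Σt over all 5·5 pixels = 9841/170 ≈ 57.8882353
V = pitch²·Σt = 1.77²·9841/170 = 181.358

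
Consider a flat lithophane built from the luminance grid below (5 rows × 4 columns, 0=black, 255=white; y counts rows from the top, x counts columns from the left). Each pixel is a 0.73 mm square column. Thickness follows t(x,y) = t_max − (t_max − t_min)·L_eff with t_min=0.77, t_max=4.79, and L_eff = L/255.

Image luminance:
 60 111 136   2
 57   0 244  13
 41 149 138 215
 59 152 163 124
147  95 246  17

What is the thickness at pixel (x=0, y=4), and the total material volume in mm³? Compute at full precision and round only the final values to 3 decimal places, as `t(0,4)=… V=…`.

t(0,4)=2.473 V=32.830

span = t_max - t_min = 4.79 - 0.77 = 4.020
L(0,4) = 147, L_eff = 147/255 = 0.576471
t(0,4) = 4.79 - 4.020·0.576471 = 2.473
Σt over all 5·4 pixels = 261827/4250 ≈ 61.6063529
V = pitch²·Σt = 0.73²·261827/4250 = 32.830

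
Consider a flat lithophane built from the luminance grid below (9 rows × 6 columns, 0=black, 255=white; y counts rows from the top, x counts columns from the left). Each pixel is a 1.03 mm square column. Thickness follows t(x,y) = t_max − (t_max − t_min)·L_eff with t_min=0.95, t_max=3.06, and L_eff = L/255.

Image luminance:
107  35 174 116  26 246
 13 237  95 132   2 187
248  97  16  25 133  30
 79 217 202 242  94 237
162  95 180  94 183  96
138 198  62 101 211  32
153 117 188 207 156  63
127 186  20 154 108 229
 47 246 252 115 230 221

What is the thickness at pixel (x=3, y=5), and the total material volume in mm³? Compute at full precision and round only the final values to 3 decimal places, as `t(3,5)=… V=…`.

t(3,5)=2.224 V=110.685

span = t_max - t_min = 3.06 - 0.95 = 2.110
L(3,5) = 101, L_eff = 101/255 = 0.396078
t(3,5) = 3.06 - 2.110·0.396078 = 2.224
Σt over all 9·6 pixels = 156497/1500 ≈ 104.3313333
V = pitch²·Σt = 1.03²·156497/1500 = 110.685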